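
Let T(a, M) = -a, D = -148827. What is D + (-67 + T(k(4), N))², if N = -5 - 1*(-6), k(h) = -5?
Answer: -144983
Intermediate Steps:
N = 1 (N = -5 + 6 = 1)
D + (-67 + T(k(4), N))² = -148827 + (-67 - 1*(-5))² = -148827 + (-67 + 5)² = -148827 + (-62)² = -148827 + 3844 = -144983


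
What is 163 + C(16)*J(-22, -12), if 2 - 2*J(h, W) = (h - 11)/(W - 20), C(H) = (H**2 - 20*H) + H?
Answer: 559/4 ≈ 139.75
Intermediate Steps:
C(H) = H**2 - 19*H
J(h, W) = 1 - (-11 + h)/(2*(-20 + W)) (J(h, W) = 1 - (h - 11)/(2*(W - 20)) = 1 - (-11 + h)/(2*(-20 + W)))
163 + C(16)*J(-22, -12) = 163 + (16*(-19 + 16))*((-29 - 1*(-22) + 2*(-12))/(2*(-20 - 12))) = 163 + (16*(-3))*((1/2)*(-29 + 22 - 24)/(-32)) = 163 - 24*(-1)*(-31)/32 = 163 - 48*31/64 = 163 - 93/4 = 559/4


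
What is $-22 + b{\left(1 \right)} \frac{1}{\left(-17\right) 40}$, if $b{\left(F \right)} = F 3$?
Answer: $- \frac{14963}{680} \approx -22.004$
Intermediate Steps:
$b{\left(F \right)} = 3 F$
$-22 + b{\left(1 \right)} \frac{1}{\left(-17\right) 40} = -22 + 3 \cdot 1 \frac{1}{\left(-17\right) 40} = -22 + 3 \left(\left(- \frac{1}{17}\right) \frac{1}{40}\right) = -22 + 3 \left(- \frac{1}{680}\right) = -22 - \frac{3}{680} = - \frac{14963}{680}$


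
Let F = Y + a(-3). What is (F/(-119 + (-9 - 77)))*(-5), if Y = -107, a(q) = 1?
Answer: -106/41 ≈ -2.5854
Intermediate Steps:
F = -106 (F = -107 + 1 = -106)
(F/(-119 + (-9 - 77)))*(-5) = -106/(-119 + (-9 - 77))*(-5) = -106/(-119 - 86)*(-5) = -106/(-205)*(-5) = -106*(-1/205)*(-5) = (106/205)*(-5) = -106/41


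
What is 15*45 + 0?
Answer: 675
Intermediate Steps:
15*45 + 0 = 675 + 0 = 675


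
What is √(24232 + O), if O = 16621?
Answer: √40853 ≈ 202.12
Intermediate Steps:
√(24232 + O) = √(24232 + 16621) = √40853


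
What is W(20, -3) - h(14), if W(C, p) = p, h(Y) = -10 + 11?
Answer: -4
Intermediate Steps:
h(Y) = 1
W(20, -3) - h(14) = -3 - 1*1 = -3 - 1 = -4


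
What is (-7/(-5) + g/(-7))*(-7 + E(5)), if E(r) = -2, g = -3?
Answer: -576/35 ≈ -16.457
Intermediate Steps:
(-7/(-5) + g/(-7))*(-7 + E(5)) = (-7/(-5) - 3/(-7))*(-7 - 2) = (-7*(-1/5) - 3*(-1/7))*(-9) = (7/5 + 3/7)*(-9) = (64/35)*(-9) = -576/35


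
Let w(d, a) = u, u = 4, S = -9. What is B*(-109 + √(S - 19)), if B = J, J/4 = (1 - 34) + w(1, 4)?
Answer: 12644 - 232*I*√7 ≈ 12644.0 - 613.81*I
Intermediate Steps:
w(d, a) = 4
J = -116 (J = 4*((1 - 34) + 4) = 4*(-33 + 4) = 4*(-29) = -116)
B = -116
B*(-109 + √(S - 19)) = -116*(-109 + √(-9 - 19)) = -116*(-109 + √(-28)) = -116*(-109 + 2*I*√7) = 12644 - 232*I*√7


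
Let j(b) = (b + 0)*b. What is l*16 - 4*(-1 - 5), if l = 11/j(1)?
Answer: 200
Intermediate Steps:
j(b) = b**2 (j(b) = b*b = b**2)
l = 11 (l = 11/(1**2) = 11/1 = 11*1 = 11)
l*16 - 4*(-1 - 5) = 11*16 - 4*(-1 - 5) = 176 - 4*(-6) = 176 + 24 = 200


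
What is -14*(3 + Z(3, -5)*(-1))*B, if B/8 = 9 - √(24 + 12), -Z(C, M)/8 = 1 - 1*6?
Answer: 12432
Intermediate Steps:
Z(C, M) = 40 (Z(C, M) = -8*(1 - 1*6) = -8*(1 - 6) = -8*(-5) = 40)
B = 24 (B = 8*(9 - √(24 + 12)) = 8*(9 - √36) = 8*(9 - 1*6) = 8*(9 - 6) = 8*3 = 24)
-14*(3 + Z(3, -5)*(-1))*B = -14*(3 + 40*(-1))*24 = -14*(3 - 40)*24 = -(-518)*24 = -14*(-888) = 12432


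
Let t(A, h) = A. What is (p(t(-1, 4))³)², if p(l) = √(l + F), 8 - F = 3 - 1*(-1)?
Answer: 27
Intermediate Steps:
F = 4 (F = 8 - (3 - 1*(-1)) = 8 - (3 + 1) = 8 - 1*4 = 8 - 4 = 4)
p(l) = √(4 + l) (p(l) = √(l + 4) = √(4 + l))
(p(t(-1, 4))³)² = ((√(4 - 1))³)² = ((√3)³)² = (3*√3)² = 27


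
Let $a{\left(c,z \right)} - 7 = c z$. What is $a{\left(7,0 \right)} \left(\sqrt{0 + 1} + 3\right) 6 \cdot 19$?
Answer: $3192$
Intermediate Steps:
$a{\left(c,z \right)} = 7 + c z$
$a{\left(7,0 \right)} \left(\sqrt{0 + 1} + 3\right) 6 \cdot 19 = \left(7 + 7 \cdot 0\right) \left(\sqrt{0 + 1} + 3\right) 6 \cdot 19 = \left(7 + 0\right) \left(\sqrt{1} + 3\right) 6 \cdot 19 = 7 \left(1 + 3\right) 6 \cdot 19 = 7 \cdot 4 \cdot 6 \cdot 19 = 7 \cdot 24 \cdot 19 = 168 \cdot 19 = 3192$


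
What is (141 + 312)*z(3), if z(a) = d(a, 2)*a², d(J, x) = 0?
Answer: 0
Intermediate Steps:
z(a) = 0 (z(a) = 0*a² = 0)
(141 + 312)*z(3) = (141 + 312)*0 = 453*0 = 0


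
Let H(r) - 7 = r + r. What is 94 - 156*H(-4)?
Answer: 250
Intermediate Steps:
H(r) = 7 + 2*r (H(r) = 7 + (r + r) = 7 + 2*r)
94 - 156*H(-4) = 94 - 156*(7 + 2*(-4)) = 94 - 156*(7 - 8) = 94 - 156*(-1) = 94 + 156 = 250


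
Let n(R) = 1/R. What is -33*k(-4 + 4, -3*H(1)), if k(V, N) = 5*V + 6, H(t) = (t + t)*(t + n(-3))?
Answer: -198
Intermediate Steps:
H(t) = 2*t*(-⅓ + t) (H(t) = (t + t)*(t + 1/(-3)) = (2*t)*(t - ⅓) = (2*t)*(-⅓ + t) = 2*t*(-⅓ + t))
k(V, N) = 6 + 5*V
-33*k(-4 + 4, -3*H(1)) = -33*(6 + 5*(-4 + 4)) = -33*(6 + 5*0) = -33*(6 + 0) = -33*6 = -198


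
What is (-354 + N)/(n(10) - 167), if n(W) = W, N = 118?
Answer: 236/157 ≈ 1.5032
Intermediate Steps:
(-354 + N)/(n(10) - 167) = (-354 + 118)/(10 - 167) = -236/(-157) = -236*(-1/157) = 236/157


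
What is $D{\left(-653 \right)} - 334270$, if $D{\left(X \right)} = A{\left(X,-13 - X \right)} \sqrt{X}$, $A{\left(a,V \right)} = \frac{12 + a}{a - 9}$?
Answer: $-334270 + \frac{641 i \sqrt{653}}{662} \approx -3.3427 \cdot 10^{5} + 24.743 i$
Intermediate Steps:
$A{\left(a,V \right)} = \frac{12 + a}{-9 + a}$
$D{\left(X \right)} = \frac{\sqrt{X} \left(12 + X\right)}{-9 + X}$ ($D{\left(X \right)} = \frac{12 + X}{-9 + X} \sqrt{X} = \frac{\sqrt{X} \left(12 + X\right)}{-9 + X}$)
$D{\left(-653 \right)} - 334270 = \frac{\sqrt{-653} \left(12 - 653\right)}{-9 - 653} - 334270 = i \sqrt{653} \frac{1}{-662} \left(-641\right) - 334270 = i \sqrt{653} \left(- \frac{1}{662}\right) \left(-641\right) - 334270 = \frac{641 i \sqrt{653}}{662} - 334270 = -334270 + \frac{641 i \sqrt{653}}{662}$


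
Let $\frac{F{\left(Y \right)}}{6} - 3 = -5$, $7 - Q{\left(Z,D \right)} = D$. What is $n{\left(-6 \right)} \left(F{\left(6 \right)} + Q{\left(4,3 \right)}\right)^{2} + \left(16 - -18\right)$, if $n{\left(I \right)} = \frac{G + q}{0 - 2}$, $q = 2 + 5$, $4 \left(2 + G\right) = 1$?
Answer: $-134$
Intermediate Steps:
$G = - \frac{7}{4}$ ($G = -2 + \frac{1}{4} \cdot 1 = -2 + \frac{1}{4} = - \frac{7}{4} \approx -1.75$)
$Q{\left(Z,D \right)} = 7 - D$
$F{\left(Y \right)} = -12$ ($F{\left(Y \right)} = 18 + 6 \left(-5\right) = 18 - 30 = -12$)
$q = 7$
$n{\left(I \right)} = - \frac{21}{8}$ ($n{\left(I \right)} = \frac{- \frac{7}{4} + 7}{0 - 2} = \frac{21}{4 \left(-2\right)} = \frac{21}{4} \left(- \frac{1}{2}\right) = - \frac{21}{8}$)
$n{\left(-6 \right)} \left(F{\left(6 \right)} + Q{\left(4,3 \right)}\right)^{2} + \left(16 - -18\right) = - \frac{21 \left(-12 + \left(7 - 3\right)\right)^{2}}{8} + \left(16 - -18\right) = - \frac{21 \left(-12 + \left(7 - 3\right)\right)^{2}}{8} + \left(16 + 18\right) = - \frac{21 \left(-12 + 4\right)^{2}}{8} + 34 = - \frac{21 \left(-8\right)^{2}}{8} + 34 = \left(- \frac{21}{8}\right) 64 + 34 = -168 + 34 = -134$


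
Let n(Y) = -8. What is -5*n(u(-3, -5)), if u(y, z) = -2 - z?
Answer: 40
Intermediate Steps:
-5*n(u(-3, -5)) = -5*(-8) = 40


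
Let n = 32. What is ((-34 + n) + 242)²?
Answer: 57600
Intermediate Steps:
((-34 + n) + 242)² = ((-34 + 32) + 242)² = (-2 + 242)² = 240² = 57600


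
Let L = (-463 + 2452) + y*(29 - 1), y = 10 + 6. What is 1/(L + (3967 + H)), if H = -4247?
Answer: 1/2157 ≈ 0.00046361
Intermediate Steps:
y = 16
L = 2437 (L = (-463 + 2452) + 16*(29 - 1) = 1989 + 16*28 = 1989 + 448 = 2437)
1/(L + (3967 + H)) = 1/(2437 + (3967 - 4247)) = 1/(2437 - 280) = 1/2157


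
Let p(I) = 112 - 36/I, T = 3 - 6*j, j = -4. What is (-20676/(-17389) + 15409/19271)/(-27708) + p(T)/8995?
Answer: 145935831765139/11931283510742820 ≈ 0.012231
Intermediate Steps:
T = 27 (T = 3 - 6*(-4) = 3 + 24 = 27)
(-20676/(-17389) + 15409/19271)/(-27708) + p(T)/8995 = (-20676/(-17389) + 15409/19271)/(-27708) + (112 - 36/27)/8995 = (-20676*(-1/17389) + 15409*(1/19271))*(-1/27708) + (112 - 36*1/27)*(1/8995) = (20676/17389 + 15409/19271)*(-1/27708) + (112 - 4/3)*(1/8995) = (666394297/335103419)*(-1/27708) + (332/3)*(1/8995) = -666394297/9285045533652 + 332/26985 = 145935831765139/11931283510742820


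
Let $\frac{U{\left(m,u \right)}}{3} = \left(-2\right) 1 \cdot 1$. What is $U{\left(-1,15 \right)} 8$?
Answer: $-48$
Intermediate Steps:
$U{\left(m,u \right)} = -6$ ($U{\left(m,u \right)} = 3 \left(-2\right) 1 \cdot 1 = 3 \left(\left(-2\right) 1\right) = 3 \left(-2\right) = -6$)
$U{\left(-1,15 \right)} 8 = \left(-6\right) 8 = -48$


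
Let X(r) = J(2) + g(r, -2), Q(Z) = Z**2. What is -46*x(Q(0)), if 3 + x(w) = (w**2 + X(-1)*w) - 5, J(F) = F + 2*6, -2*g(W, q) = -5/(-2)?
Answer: 368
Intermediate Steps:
g(W, q) = -5/4 (g(W, q) = -(-5)/(2*(-2)) = -(-5)*(-1)/(2*2) = -1/2*5/2 = -5/4)
J(F) = 12 + F (J(F) = F + 12 = 12 + F)
X(r) = 51/4 (X(r) = (12 + 2) - 5/4 = 14 - 5/4 = 51/4)
x(w) = -8 + w**2 + 51*w/4 (x(w) = -3 + ((w**2 + 51*w/4) - 5) = -3 + (-5 + w**2 + 51*w/4) = -8 + w**2 + 51*w/4)
-46*x(Q(0)) = -46*(-8 + (0**2)**2 + (51/4)*0**2) = -46*(-8 + 0**2 + (51/4)*0) = -46*(-8 + 0 + 0) = -46*(-8) = 368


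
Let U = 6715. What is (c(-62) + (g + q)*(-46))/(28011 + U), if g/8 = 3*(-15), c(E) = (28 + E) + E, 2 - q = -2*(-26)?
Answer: 9382/17363 ≈ 0.54034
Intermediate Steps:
q = -50 (q = 2 - (-2)*(-26) = 2 - 1*52 = 2 - 52 = -50)
c(E) = 28 + 2*E
g = -360 (g = 8*(3*(-15)) = 8*(-45) = -360)
(c(-62) + (g + q)*(-46))/(28011 + U) = ((28 + 2*(-62)) + (-360 - 50)*(-46))/(28011 + 6715) = ((28 - 124) - 410*(-46))/34726 = (-96 + 18860)*(1/34726) = 18764*(1/34726) = 9382/17363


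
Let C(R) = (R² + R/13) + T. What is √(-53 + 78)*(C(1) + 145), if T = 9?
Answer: 10080/13 ≈ 775.38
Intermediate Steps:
C(R) = 9 + R² + R/13 (C(R) = (R² + R/13) + 9 = 9 + R² + R/13)
√(-53 + 78)*(C(1) + 145) = √(-53 + 78)*((9 + 1² + (1/13)*1) + 145) = √25*((9 + 1 + 1/13) + 145) = 5*(131/13 + 145) = 5*(2016/13) = 10080/13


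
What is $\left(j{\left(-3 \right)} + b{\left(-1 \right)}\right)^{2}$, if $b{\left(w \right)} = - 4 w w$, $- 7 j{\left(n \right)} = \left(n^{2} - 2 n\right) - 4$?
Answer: $\frac{1521}{49} \approx 31.041$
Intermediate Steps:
$j{\left(n \right)} = \frac{4}{7} - \frac{n^{2}}{7} + \frac{2 n}{7}$ ($j{\left(n \right)} = - \frac{\left(n^{2} - 2 n\right) - 4}{7} = - \frac{-4 + n^{2} - 2 n}{7} = \frac{4}{7} - \frac{n^{2}}{7} + \frac{2 n}{7}$)
$b{\left(w \right)} = - 4 w^{2}$
$\left(j{\left(-3 \right)} + b{\left(-1 \right)}\right)^{2} = \left(\left(\frac{4}{7} - \frac{\left(-3\right)^{2}}{7} + \frac{2}{7} \left(-3\right)\right) - 4 \left(-1\right)^{2}\right)^{2} = \left(\left(\frac{4}{7} - \frac{9}{7} - \frac{6}{7}\right) - 4\right)^{2} = \left(- \frac{11}{7} - 4\right)^{2} = \left(- \frac{39}{7}\right)^{2} = \frac{1521}{49}$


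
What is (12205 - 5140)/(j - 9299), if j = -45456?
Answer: -1413/10951 ≈ -0.12903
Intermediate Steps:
(12205 - 5140)/(j - 9299) = (12205 - 5140)/(-45456 - 9299) = 7065/(-54755) = 7065*(-1/54755) = -1413/10951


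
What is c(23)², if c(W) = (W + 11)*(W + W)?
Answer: 2446096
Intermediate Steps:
c(W) = 2*W*(11 + W) (c(W) = (11 + W)*(2*W) = 2*W*(11 + W))
c(23)² = (2*23*(11 + 23))² = (2*23*34)² = 1564² = 2446096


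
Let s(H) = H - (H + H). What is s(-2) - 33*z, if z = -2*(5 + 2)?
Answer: 464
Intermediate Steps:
z = -14 (z = -2*7 = -14)
s(H) = -H (s(H) = H - 2*H = -H)
s(-2) - 33*z = -1*(-2) - 33*(-14) = 2 + 462 = 464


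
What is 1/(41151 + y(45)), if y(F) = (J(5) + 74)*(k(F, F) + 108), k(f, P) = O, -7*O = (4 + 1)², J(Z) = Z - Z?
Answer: 7/342151 ≈ 2.0459e-5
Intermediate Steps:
J(Z) = 0
O = -25/7 (O = -(4 + 1)²/7 = -⅐*5² = -⅐*25 = -25/7 ≈ -3.5714)
k(f, P) = -25/7
y(F) = 54094/7 (y(F) = (0 + 74)*(-25/7 + 108) = 74*(731/7) = 54094/7)
1/(41151 + y(45)) = 1/(41151 + 54094/7) = 1/(342151/7) = 7/342151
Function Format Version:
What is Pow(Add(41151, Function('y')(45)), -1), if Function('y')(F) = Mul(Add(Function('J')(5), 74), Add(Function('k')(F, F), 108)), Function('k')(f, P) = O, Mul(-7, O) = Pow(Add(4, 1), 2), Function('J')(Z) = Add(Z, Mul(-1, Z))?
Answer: Rational(7, 342151) ≈ 2.0459e-5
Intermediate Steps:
Function('J')(Z) = 0
O = Rational(-25, 7) (O = Mul(Rational(-1, 7), Pow(Add(4, 1), 2)) = Mul(Rational(-1, 7), Pow(5, 2)) = Mul(Rational(-1, 7), 25) = Rational(-25, 7) ≈ -3.5714)
Function('k')(f, P) = Rational(-25, 7)
Function('y')(F) = Rational(54094, 7) (Function('y')(F) = Mul(Add(0, 74), Add(Rational(-25, 7), 108)) = Mul(74, Rational(731, 7)) = Rational(54094, 7))
Pow(Add(41151, Function('y')(45)), -1) = Pow(Add(41151, Rational(54094, 7)), -1) = Pow(Rational(342151, 7), -1) = Rational(7, 342151)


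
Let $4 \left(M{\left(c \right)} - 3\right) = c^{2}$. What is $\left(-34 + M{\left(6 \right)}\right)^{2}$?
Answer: $484$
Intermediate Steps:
$M{\left(c \right)} = 3 + \frac{c^{2}}{4}$
$\left(-34 + M{\left(6 \right)}\right)^{2} = \left(-34 + \left(3 + \frac{6^{2}}{4}\right)\right)^{2} = \left(-34 + \left(3 + \frac{1}{4} \cdot 36\right)\right)^{2} = \left(-34 + \left(3 + 9\right)\right)^{2} = \left(-34 + 12\right)^{2} = \left(-22\right)^{2} = 484$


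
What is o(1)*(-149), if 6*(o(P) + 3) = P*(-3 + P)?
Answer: 1490/3 ≈ 496.67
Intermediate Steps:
o(P) = -3 + P*(-3 + P)/6 (o(P) = -3 + (P*(-3 + P))/6 = -3 + P*(-3 + P)/6)
o(1)*(-149) = (-3 - ½*1 + (⅙)*1²)*(-149) = (-3 - ½ + (⅙)*1)*(-149) = (-3 - ½ + ⅙)*(-149) = -10/3*(-149) = 1490/3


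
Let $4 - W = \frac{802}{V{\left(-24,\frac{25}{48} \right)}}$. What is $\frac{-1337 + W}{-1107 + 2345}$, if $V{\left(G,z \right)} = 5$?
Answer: $- \frac{7467}{6190} \approx -1.2063$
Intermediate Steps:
$W = - \frac{782}{5}$ ($W = 4 - \frac{802}{5} = - \frac{782}{5} \approx -156.4$)
$\frac{-1337 + W}{-1107 + 2345} = \frac{-1337 - \frac{782}{5}}{-1107 + 2345} = - \frac{7467}{5 \cdot 1238} = \left(- \frac{7467}{5}\right) \frac{1}{1238} = - \frac{7467}{6190}$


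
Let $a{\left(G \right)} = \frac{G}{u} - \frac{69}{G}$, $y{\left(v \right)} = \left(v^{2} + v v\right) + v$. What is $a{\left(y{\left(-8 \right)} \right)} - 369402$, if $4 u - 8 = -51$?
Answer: $- \frac{635391629}{1720} \approx -3.6941 \cdot 10^{5}$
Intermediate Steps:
$y{\left(v \right)} = v + 2 v^{2}$ ($y{\left(v \right)} = \left(v^{2} + v^{2}\right) + v = 2 v^{2} + v = v + 2 v^{2}$)
$u = - \frac{43}{4}$ ($u = 2 + \frac{1}{4} \left(-51\right) = 2 - \frac{51}{4} = - \frac{43}{4} \approx -10.75$)
$a{\left(G \right)} = - \frac{69}{G} - \frac{4 G}{43}$ ($a{\left(G \right)} = \frac{G}{- \frac{43}{4}} - \frac{69}{G} = G \left(- \frac{4}{43}\right) - \frac{69}{G} = - \frac{4 G}{43} - \frac{69}{G} = - \frac{69}{G} - \frac{4 G}{43}$)
$a{\left(y{\left(-8 \right)} \right)} - 369402 = \left(- \frac{69}{\left(-8\right) \left(1 + 2 \left(-8\right)\right)} - \frac{4 \left(- 8 \left(1 + 2 \left(-8\right)\right)\right)}{43}\right) - 369402 = \left(- \frac{69}{\left(-8\right) \left(1 - 16\right)} - \frac{4 \left(- 8 \left(1 - 16\right)\right)}{43}\right) - 369402 = \left(- \frac{69}{\left(-8\right) \left(-15\right)} - \frac{4 \left(\left(-8\right) \left(-15\right)\right)}{43}\right) - 369402 = \left(- \frac{69}{120} - \frac{480}{43}\right) - 369402 = \left(\left(-69\right) \frac{1}{120} - \frac{480}{43}\right) - 369402 = \left(- \frac{23}{40} - \frac{480}{43}\right) - 369402 = - \frac{20189}{1720} - 369402 = - \frac{635391629}{1720}$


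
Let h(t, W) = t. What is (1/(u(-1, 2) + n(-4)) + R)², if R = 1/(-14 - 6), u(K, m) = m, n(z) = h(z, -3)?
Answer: 121/400 ≈ 0.30250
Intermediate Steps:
n(z) = z
R = -1/20 (R = 1/(-20) = -1/20 ≈ -0.050000)
(1/(u(-1, 2) + n(-4)) + R)² = (1/(2 - 4) - 1/20)² = (1/(-2) - 1/20)² = (-½ - 1/20)² = (-11/20)² = 121/400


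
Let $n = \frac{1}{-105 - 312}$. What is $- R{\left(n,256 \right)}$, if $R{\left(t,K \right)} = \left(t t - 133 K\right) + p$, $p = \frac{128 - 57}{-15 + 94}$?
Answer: $\frac{467712894890}{13737231} \approx 34047.0$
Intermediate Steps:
$p = \frac{71}{79} \approx 0.89873$
$n = - \frac{1}{417}$ ($n = \frac{1}{-417} = - \frac{1}{417} \approx -0.0023981$)
$R{\left(t,K \right)} = \frac{71}{79} + t^{2} - 133 K$ ($R{\left(t,K \right)} = \left(t t - 133 K\right) + \frac{71}{79} = \left(t^{2} - 133 K\right) + \frac{71}{79} = \frac{71}{79} + t^{2} - 133 K$)
$- R{\left(n,256 \right)} = - (\frac{71}{79} + \left(- \frac{1}{417}\right)^{2} - 34048) = - (\frac{71}{79} + \frac{1}{173889} - 34048) = \left(-1\right) \left(- \frac{467712894890}{13737231}\right) = \frac{467712894890}{13737231}$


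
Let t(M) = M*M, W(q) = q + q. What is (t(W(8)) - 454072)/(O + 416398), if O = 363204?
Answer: -226908/389801 ≈ -0.58211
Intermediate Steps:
W(q) = 2*q
t(M) = M²
(t(W(8)) - 454072)/(O + 416398) = ((2*8)² - 454072)/(363204 + 416398) = (16² - 454072)/779602 = (256 - 454072)*(1/779602) = -453816*1/779602 = -226908/389801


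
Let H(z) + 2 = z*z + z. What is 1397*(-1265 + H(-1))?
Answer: -1769999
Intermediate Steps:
H(z) = -2 + z + z² (H(z) = -2 + (z*z + z) = -2 + (z² + z) = -2 + (z + z²) = -2 + z + z²)
1397*(-1265 + H(-1)) = 1397*(-1265 + (-2 - 1 + (-1)²)) = 1397*(-1265 + (-2 - 1 + 1)) = 1397*(-1265 - 2) = 1397*(-1267) = -1769999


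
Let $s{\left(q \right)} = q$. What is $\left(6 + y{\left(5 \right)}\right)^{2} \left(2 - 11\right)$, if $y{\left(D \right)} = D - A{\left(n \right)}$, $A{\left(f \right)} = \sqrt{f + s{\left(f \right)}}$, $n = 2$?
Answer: $-729$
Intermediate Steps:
$A{\left(f \right)} = \sqrt{2} \sqrt{f}$ ($A{\left(f \right)} = \sqrt{f + f} = \sqrt{2 f} = \sqrt{2} \sqrt{f}$)
$y{\left(D \right)} = -2 + D$ ($y{\left(D \right)} = D - \sqrt{2} \sqrt{2} = D - 2 = -2 + D$)
$\left(6 + y{\left(5 \right)}\right)^{2} \left(2 - 11\right) = \left(6 + \left(-2 + 5\right)\right)^{2} \left(2 - 11\right) = \left(6 + 3\right)^{2} \left(2 - 11\right) = 9^{2} \left(-9\right) = 81 \left(-9\right) = -729$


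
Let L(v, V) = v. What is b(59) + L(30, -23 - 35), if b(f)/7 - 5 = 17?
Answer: 184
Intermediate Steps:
b(f) = 154 (b(f) = 35 + 7*17 = 35 + 119 = 154)
b(59) + L(30, -23 - 35) = 154 + 30 = 184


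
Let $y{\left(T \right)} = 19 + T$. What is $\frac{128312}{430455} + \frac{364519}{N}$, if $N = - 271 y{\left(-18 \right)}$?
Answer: $- \frac{156874253593}{116653305} \approx -1344.8$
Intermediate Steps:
$N = -271$ ($N = - 271 \left(19 - 18\right) = \left(-271\right) 1 = -271$)
$\frac{128312}{430455} + \frac{364519}{N} = \frac{128312}{430455} + \frac{364519}{-271} = 128312 \cdot \frac{1}{430455} + 364519 \left(- \frac{1}{271}\right) = \frac{128312}{430455} - \frac{364519}{271} = - \frac{156874253593}{116653305}$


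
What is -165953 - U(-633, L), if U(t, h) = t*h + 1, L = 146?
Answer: -73536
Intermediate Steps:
U(t, h) = 1 + h*t (U(t, h) = h*t + 1 = 1 + h*t)
-165953 - U(-633, L) = -165953 - (1 + 146*(-633)) = -165953 - (1 - 92418) = -165953 - 1*(-92417) = -165953 + 92417 = -73536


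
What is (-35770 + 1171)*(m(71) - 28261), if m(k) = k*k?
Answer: 803388780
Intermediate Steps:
m(k) = k**2
(-35770 + 1171)*(m(71) - 28261) = (-35770 + 1171)*(71**2 - 28261) = -34599*(5041 - 28261) = -34599*(-23220) = 803388780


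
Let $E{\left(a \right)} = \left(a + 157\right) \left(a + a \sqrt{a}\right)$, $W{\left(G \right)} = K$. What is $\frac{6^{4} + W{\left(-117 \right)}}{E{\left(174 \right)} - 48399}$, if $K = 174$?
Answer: $- \frac{1501850}{64120603271} + \frac{9407020 \sqrt{174}}{64120603271} \approx 0.0019118$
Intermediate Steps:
$W{\left(G \right)} = 174$
$E{\left(a \right)} = \left(157 + a\right) \left(a + a^{\frac{3}{2}}\right)$
$\frac{6^{4} + W{\left(-117 \right)}}{E{\left(174 \right)} - 48399} = \frac{6^{4} + 174}{\left(174^{2} + 174^{\frac{5}{2}} + 157 \cdot 174 + 157 \cdot 174^{\frac{3}{2}}\right) - 48399} = \frac{1296 + 174}{\left(30276 + 30276 \sqrt{174} + 27318 + 157 \cdot 174 \sqrt{174}\right) - 48399} = \frac{1470}{\left(30276 + 30276 \sqrt{174} + 27318 + 27318 \sqrt{174}\right) - 48399} = \frac{1470}{\left(57594 + 57594 \sqrt{174}\right) - 48399} = \frac{1470}{9195 + 57594 \sqrt{174}}$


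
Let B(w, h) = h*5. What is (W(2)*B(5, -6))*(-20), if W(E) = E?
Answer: 1200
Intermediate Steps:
B(w, h) = 5*h
(W(2)*B(5, -6))*(-20) = (2*(5*(-6)))*(-20) = (2*(-30))*(-20) = -60*(-20) = 1200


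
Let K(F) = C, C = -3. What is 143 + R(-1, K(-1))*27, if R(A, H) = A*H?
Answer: 224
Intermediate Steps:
K(F) = -3
143 + R(-1, K(-1))*27 = 143 - 1*(-3)*27 = 143 + 3*27 = 143 + 81 = 224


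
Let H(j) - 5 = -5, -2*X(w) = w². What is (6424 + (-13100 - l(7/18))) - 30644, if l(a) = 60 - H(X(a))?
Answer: -37380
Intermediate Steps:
X(w) = -w²/2
H(j) = 0 (H(j) = 5 - 5 = 0)
l(a) = 60 (l(a) = 60 - 1*0 = 60 + 0 = 60)
(6424 + (-13100 - l(7/18))) - 30644 = (6424 + (-13100 - 1*60)) - 30644 = (6424 + (-13100 - 60)) - 30644 = (6424 - 13160) - 30644 = -6736 - 30644 = -37380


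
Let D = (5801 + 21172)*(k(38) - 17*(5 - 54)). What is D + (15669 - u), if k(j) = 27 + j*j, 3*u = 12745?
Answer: 186471638/3 ≈ 6.2157e+7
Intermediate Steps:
u = 12745/3 (u = (⅓)*12745 = 12745/3 ≈ 4248.3)
k(j) = 27 + j²
D = 62145792 (D = (5801 + 21172)*((27 + 38²) - 17*(5 - 54)) = 26973*((27 + 1444) - 17*(-49)) = 26973*(1471 + 833) = 26973*2304 = 62145792)
D + (15669 - u) = 62145792 + (15669 - 1*12745/3) = 62145792 + (15669 - 12745/3) = 62145792 + 34262/3 = 186471638/3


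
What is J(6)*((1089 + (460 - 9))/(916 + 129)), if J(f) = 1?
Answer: 28/19 ≈ 1.4737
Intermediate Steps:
J(6)*((1089 + (460 - 9))/(916 + 129)) = 1*((1089 + (460 - 9))/(916 + 129)) = 1*((1089 + 451)/1045) = 1*(1540*(1/1045)) = 1*(28/19) = 28/19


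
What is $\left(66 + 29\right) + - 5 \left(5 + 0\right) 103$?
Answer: $-2480$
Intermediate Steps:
$\left(66 + 29\right) + - 5 \left(5 + 0\right) 103 = 95 + \left(-5\right) 5 \cdot 103 = 95 - 2575 = -2480$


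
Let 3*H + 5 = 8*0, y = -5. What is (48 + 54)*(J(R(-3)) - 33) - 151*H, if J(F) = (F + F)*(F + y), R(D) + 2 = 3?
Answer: -11791/3 ≈ -3930.3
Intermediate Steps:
R(D) = 1 (R(D) = -2 + 3 = 1)
H = -5/3 (H = -5/3 + (8*0)/3 = -5/3 + (1/3)*0 = -5/3 + 0 = -5/3 ≈ -1.6667)
J(F) = 2*F*(-5 + F) (J(F) = (F + F)*(F - 5) = (2*F)*(-5 + F) = 2*F*(-5 + F))
(48 + 54)*(J(R(-3)) - 33) - 151*H = (48 + 54)*(2*1*(-5 + 1) - 33) - 151*(-5/3) = 102*(2*1*(-4) - 33) + 755/3 = 102*(-8 - 33) + 755/3 = 102*(-41) + 755/3 = -4182 + 755/3 = -11791/3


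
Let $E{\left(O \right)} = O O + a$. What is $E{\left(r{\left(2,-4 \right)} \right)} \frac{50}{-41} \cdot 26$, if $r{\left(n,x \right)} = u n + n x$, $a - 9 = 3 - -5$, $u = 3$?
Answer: $- \frac{27300}{41} \approx -665.85$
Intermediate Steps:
$a = 17$ ($a = 9 + \left(3 - -5\right) = 9 + \left(3 + 5\right) = 9 + 8 = 17$)
$r{\left(n,x \right)} = 3 n + n x$
$E{\left(O \right)} = 17 + O^{2}$ ($E{\left(O \right)} = O O + 17 = O^{2} + 17 = 17 + O^{2}$)
$E{\left(r{\left(2,-4 \right)} \right)} \frac{50}{-41} \cdot 26 = \left(17 + \left(2 \left(3 - 4\right)\right)^{2}\right) \frac{50}{-41} \cdot 26 = \left(17 + \left(2 \left(-1\right)\right)^{2}\right) 50 \left(- \frac{1}{41}\right) 26 = \left(17 + \left(-2\right)^{2}\right) \left(- \frac{50}{41}\right) 26 = \left(17 + 4\right) \left(- \frac{50}{41}\right) 26 = 21 \left(- \frac{50}{41}\right) 26 = \left(- \frac{1050}{41}\right) 26 = - \frac{27300}{41}$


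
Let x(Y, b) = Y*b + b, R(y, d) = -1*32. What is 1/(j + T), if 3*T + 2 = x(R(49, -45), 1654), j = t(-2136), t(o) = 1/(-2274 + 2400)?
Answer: -126/2153591 ≈ -5.8507e-5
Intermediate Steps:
t(o) = 1/126
j = 1/126 ≈ 0.0079365
R(y, d) = -32
x(Y, b) = b + Y*b
T = -17092 (T = -2/3 + (1654*(1 - 32))/3 = -2/3 + (1654*(-31))/3 = -2/3 + (1/3)*(-51274) = -2/3 - 51274/3 = -17092)
1/(j + T) = 1/(1/126 - 17092) = 1/(-2153591/126) = -126/2153591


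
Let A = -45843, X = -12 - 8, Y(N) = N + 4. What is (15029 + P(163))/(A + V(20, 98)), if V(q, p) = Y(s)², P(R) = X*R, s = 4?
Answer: -11769/45779 ≈ -0.25708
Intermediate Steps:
Y(N) = 4 + N
X = -20
P(R) = -20*R
V(q, p) = 64 (V(q, p) = (4 + 4)² = 8² = 64)
(15029 + P(163))/(A + V(20, 98)) = (15029 - 20*163)/(-45843 + 64) = (15029 - 3260)/(-45779) = 11769*(-1/45779) = -11769/45779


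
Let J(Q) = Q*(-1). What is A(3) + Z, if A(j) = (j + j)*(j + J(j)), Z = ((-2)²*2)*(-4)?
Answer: -32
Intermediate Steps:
J(Q) = -Q
Z = -32 (Z = (4*2)*(-4) = 8*(-4) = -32)
A(j) = 0 (A(j) = (j + j)*(j - j) = (2*j)*0 = 0)
A(3) + Z = 0 - 32 = -32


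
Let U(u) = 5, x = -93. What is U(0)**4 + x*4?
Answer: 253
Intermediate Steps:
U(0)**4 + x*4 = 5**4 - 93*4 = 625 - 372 = 253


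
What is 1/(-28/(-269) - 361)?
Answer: -269/97081 ≈ -0.0027709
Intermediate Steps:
1/(-28/(-269) - 361) = 1/(-28*(-1/269) - 361) = 1/(28/269 - 361) = 1/(-97081/269) = -269/97081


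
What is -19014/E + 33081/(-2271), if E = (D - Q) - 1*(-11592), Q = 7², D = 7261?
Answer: -36957551/2372438 ≈ -15.578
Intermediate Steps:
Q = 49
E = 18804 (E = (7261 - 1*49) - 1*(-11592) = (7261 - 49) + 11592 = 7212 + 11592 = 18804)
-19014/E + 33081/(-2271) = -19014/18804 + 33081/(-2271) = -19014*1/18804 + 33081*(-1/2271) = -3169/3134 - 11027/757 = -36957551/2372438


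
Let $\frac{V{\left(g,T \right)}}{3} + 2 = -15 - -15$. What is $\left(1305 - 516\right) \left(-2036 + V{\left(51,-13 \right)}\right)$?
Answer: $-1611138$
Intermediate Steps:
$V{\left(g,T \right)} = -6$ ($V{\left(g,T \right)} = -6 + 3 \left(-15 - -15\right) = -6 + 3 \left(-15 + 15\right) = -6 + 3 \cdot 0 = -6 + 0 = -6$)
$\left(1305 - 516\right) \left(-2036 + V{\left(51,-13 \right)}\right) = \left(1305 - 516\right) \left(-2036 - 6\right) = 789 \left(-2042\right) = -1611138$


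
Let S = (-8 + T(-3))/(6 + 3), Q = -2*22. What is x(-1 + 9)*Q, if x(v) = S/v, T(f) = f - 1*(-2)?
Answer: 11/2 ≈ 5.5000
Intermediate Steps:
T(f) = 2 + f (T(f) = f + 2 = 2 + f)
Q = -44
S = -1 (S = (-8 + (2 - 3))/(6 + 3) = (-8 - 1)/9 = -9*⅑ = -1)
x(v) = -1/v
x(-1 + 9)*Q = -1/(-1 + 9)*(-44) = -1/8*(-44) = -1*⅛*(-44) = -⅛*(-44) = 11/2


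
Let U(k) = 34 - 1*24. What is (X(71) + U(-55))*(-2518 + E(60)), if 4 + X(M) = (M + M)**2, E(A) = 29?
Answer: -50203130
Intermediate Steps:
U(k) = 10 (U(k) = 34 - 24 = 10)
X(M) = -4 + 4*M**2 (X(M) = -4 + (M + M)**2 = -4 + (2*M)**2 = -4 + 4*M**2)
(X(71) + U(-55))*(-2518 + E(60)) = ((-4 + 4*71**2) + 10)*(-2518 + 29) = ((-4 + 4*5041) + 10)*(-2489) = ((-4 + 20164) + 10)*(-2489) = (20160 + 10)*(-2489) = 20170*(-2489) = -50203130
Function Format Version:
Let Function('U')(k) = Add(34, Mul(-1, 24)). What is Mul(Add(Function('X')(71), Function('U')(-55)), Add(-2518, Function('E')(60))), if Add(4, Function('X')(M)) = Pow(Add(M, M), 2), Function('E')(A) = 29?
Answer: -50203130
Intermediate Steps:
Function('U')(k) = 10 (Function('U')(k) = Add(34, -24) = 10)
Function('X')(M) = Add(-4, Mul(4, Pow(M, 2))) (Function('X')(M) = Add(-4, Pow(Add(M, M), 2)) = Add(-4, Pow(Mul(2, M), 2)) = Add(-4, Mul(4, Pow(M, 2))))
Mul(Add(Function('X')(71), Function('U')(-55)), Add(-2518, Function('E')(60))) = Mul(Add(Add(-4, Mul(4, Pow(71, 2))), 10), Add(-2518, 29)) = Mul(Add(Add(-4, Mul(4, 5041)), 10), -2489) = Mul(Add(Add(-4, 20164), 10), -2489) = Mul(Add(20160, 10), -2489) = Mul(20170, -2489) = -50203130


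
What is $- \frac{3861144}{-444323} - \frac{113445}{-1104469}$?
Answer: $\frac{4314920075271}{490740979487} \approx 8.7927$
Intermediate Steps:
$- \frac{3861144}{-444323} - \frac{113445}{-1104469} = \left(-3861144\right) \left(- \frac{1}{444323}\right) - - \frac{113445}{1104469} = \frac{3861144}{444323} + \frac{113445}{1104469} = \frac{4314920075271}{490740979487}$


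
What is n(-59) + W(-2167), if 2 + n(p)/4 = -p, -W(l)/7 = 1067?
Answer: -7241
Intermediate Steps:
W(l) = -7469 (W(l) = -7*1067 = -7469)
n(p) = -8 - 4*p (n(p) = -8 + 4*(-p) = -8 - 4*p)
n(-59) + W(-2167) = (-8 - 4*(-59)) - 7469 = (-8 + 236) - 7469 = 228 - 7469 = -7241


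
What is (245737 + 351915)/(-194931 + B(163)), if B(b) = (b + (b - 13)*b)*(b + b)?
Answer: 597652/7828907 ≈ 0.076339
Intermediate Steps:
B(b) = 2*b*(b + b*(-13 + b)) (B(b) = (b + (-13 + b)*b)*(2*b) = (b + b*(-13 + b))*(2*b) = 2*b*(b + b*(-13 + b)))
(245737 + 351915)/(-194931 + B(163)) = (245737 + 351915)/(-194931 + 2*163**2*(-12 + 163)) = 597652/(-194931 + 2*26569*151) = 597652/(-194931 + 8023838) = 597652/7828907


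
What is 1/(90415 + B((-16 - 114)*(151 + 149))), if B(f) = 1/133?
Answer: 133/12025196 ≈ 1.1060e-5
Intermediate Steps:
B(f) = 1/133
1/(90415 + B((-16 - 114)*(151 + 149))) = 1/(90415 + 1/133) = 1/(12025196/133) = 133/12025196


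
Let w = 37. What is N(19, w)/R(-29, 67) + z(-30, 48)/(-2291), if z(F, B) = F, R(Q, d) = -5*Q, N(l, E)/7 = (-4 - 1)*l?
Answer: -10477/2291 ≈ -4.5731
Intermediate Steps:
N(l, E) = -35*l (N(l, E) = 7*((-4 - 1)*l) = 7*(-5*l) = -35*l)
N(19, w)/R(-29, 67) + z(-30, 48)/(-2291) = (-35*19)/((-5*(-29))) - 30/(-2291) = -665/145 - 30*(-1/2291) = -665*1/145 + 30/2291 = -133/29 + 30/2291 = -10477/2291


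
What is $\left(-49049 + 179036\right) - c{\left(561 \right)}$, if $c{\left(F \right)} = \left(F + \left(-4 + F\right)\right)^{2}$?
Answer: $-1119937$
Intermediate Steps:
$c{\left(F \right)} = \left(-4 + 2 F\right)^{2}$
$\left(-49049 + 179036\right) - c{\left(561 \right)} = \left(-49049 + 179036\right) - 4 \left(-2 + 561\right)^{2} = 129987 - 4 \cdot 559^{2} = 129987 - 4 \cdot 312481 = 129987 - 1249924 = -1119937$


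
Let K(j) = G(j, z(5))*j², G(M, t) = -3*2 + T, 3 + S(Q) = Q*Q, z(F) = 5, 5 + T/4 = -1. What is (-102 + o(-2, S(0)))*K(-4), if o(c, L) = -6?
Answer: 51840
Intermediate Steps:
T = -24 (T = -20 + 4*(-1) = -20 - 4 = -24)
S(Q) = -3 + Q² (S(Q) = -3 + Q*Q = -3 + Q²)
G(M, t) = -30 (G(M, t) = -3*2 - 24 = -6 - 24 = -30)
K(j) = -30*j²
(-102 + o(-2, S(0)))*K(-4) = (-102 - 6)*(-30*(-4)²) = -(-3240)*16 = -108*(-480) = 51840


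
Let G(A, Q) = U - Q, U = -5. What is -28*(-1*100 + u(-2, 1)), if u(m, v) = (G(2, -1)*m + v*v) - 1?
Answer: 2576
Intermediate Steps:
G(A, Q) = -5 - Q
u(m, v) = -1 + v**2 - 4*m (u(m, v) = ((-5 - 1*(-1))*m + v*v) - 1 = ((-5 + 1)*m + v**2) - 1 = (-4*m + v**2) - 1 = (v**2 - 4*m) - 1 = -1 + v**2 - 4*m)
-28*(-1*100 + u(-2, 1)) = -28*(-1*100 + (-1 + 1**2 - 4*(-2))) = -28*(-100 + (-1 + 1 + 8)) = -28*(-100 + 8) = -28*(-92) = 2576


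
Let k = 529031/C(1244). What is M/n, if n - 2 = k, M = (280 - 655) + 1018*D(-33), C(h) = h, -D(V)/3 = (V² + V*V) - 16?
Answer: -2738095004/177173 ≈ -15454.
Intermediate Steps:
D(V) = 48 - 6*V² (D(V) = -3*((V² + V*V) - 16) = -3*((V² + V²) - 16) = -3*(2*V² - 16) = -3*(-16 + 2*V²) = 48 - 6*V²)
k = 529031/1244 ≈ 425.27
M = -6603123 (M = (280 - 655) + 1018*(48 - 6*(-33)²) = -375 + 1018*(48 - 6*1089) = -375 + 1018*(48 - 6534) = -375 + 1018*(-6486) = -375 - 6602748 = -6603123)
n = 531519/1244 (n = 2 + 529031/1244 = 531519/1244 ≈ 427.27)
M/n = -6603123/531519/1244 = -6603123*1244/531519 = -2738095004/177173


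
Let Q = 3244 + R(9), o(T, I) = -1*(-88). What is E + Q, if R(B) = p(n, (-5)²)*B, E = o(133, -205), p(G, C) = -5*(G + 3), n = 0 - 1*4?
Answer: 3377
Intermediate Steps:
o(T, I) = 88
n = -4 (n = 0 - 4 = -4)
p(G, C) = -15 - 5*G (p(G, C) = -5*(3 + G) = -15 - 5*G)
E = 88
R(B) = 5*B (R(B) = (-15 - 5*(-4))*B = (-15 + 20)*B = 5*B)
Q = 3289 (Q = 3244 + 5*9 = 3244 + 45 = 3289)
E + Q = 88 + 3289 = 3377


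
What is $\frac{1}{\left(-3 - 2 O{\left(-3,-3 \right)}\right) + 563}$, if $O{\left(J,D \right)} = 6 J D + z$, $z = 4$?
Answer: $\frac{1}{444} \approx 0.0022523$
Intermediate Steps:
$O{\left(J,D \right)} = 4 + 6 D J$ ($O{\left(J,D \right)} = 6 J D + 4 = 6 D J + 4 = 4 + 6 D J$)
$\frac{1}{\left(-3 - 2 O{\left(-3,-3 \right)}\right) + 563} = \frac{1}{\left(-3 - 2 \left(4 + 6 \left(-3\right) \left(-3\right)\right)\right) + 563} = \frac{1}{\left(-3 - 2 \left(4 + 54\right)\right) + 563} = \frac{1}{\left(-3 - 116\right) + 563} = \frac{1}{-119 + 563} = \frac{1}{444}$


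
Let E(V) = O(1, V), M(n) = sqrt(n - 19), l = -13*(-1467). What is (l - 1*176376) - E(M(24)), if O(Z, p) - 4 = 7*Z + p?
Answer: -157316 - sqrt(5) ≈ -1.5732e+5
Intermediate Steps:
O(Z, p) = 4 + p + 7*Z (O(Z, p) = 4 + (7*Z + p) = 4 + (p + 7*Z) = 4 + p + 7*Z)
l = 19071
M(n) = sqrt(-19 + n)
E(V) = 11 + V (E(V) = 4 + V + 7*1 = 4 + V + 7 = 11 + V)
(l - 1*176376) - E(M(24)) = (19071 - 1*176376) - (11 + sqrt(-19 + 24)) = (19071 - 176376) - (11 + sqrt(5)) = -157305 + (-11 - sqrt(5)) = -157316 - sqrt(5)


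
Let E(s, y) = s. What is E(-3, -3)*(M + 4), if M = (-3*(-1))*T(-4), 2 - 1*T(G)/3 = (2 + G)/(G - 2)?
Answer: -57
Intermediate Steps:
T(G) = 6 - 3*(2 + G)/(-2 + G) (T(G) = 6 - 3*(2 + G)/(G - 2) = 6 - 3*(2 + G)/(-2 + G))
M = 15 (M = (-3*(-1))*(3*(-6 - 4)/(-2 - 4)) = 3*(3*(-10)/(-6)) = 3*(3*(-⅙)*(-10)) = 3*5 = 15)
E(-3, -3)*(M + 4) = -3*(15 + 4) = -3*19 = -57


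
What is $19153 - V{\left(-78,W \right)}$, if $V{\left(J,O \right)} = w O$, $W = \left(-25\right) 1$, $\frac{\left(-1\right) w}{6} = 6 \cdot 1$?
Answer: $18253$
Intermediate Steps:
$w = -36$ ($w = - 6 \cdot 6 \cdot 1 = \left(-6\right) 6 = -36$)
$W = -25$
$V{\left(J,O \right)} = - 36 O$
$19153 - V{\left(-78,W \right)} = 19153 - \left(-36\right) \left(-25\right) = 19153 - 900 = 18253$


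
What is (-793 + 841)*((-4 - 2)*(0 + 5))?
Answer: -1440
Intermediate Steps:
(-793 + 841)*((-4 - 2)*(0 + 5)) = 48*(-6*5) = 48*(-30) = -1440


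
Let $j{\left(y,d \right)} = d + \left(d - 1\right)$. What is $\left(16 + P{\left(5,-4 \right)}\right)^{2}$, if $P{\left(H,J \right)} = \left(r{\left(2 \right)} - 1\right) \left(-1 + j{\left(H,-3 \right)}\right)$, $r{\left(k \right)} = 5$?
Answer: $256$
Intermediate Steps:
$j{\left(y,d \right)} = -1 + 2 d$ ($j{\left(y,d \right)} = d + \left(d - 1\right) = d + \left(-1 + d\right) = -1 + 2 d$)
$P{\left(H,J \right)} = -32$ ($P{\left(H,J \right)} = \left(5 - 1\right) \left(-1 + \left(-1 + 2 \left(-3\right)\right)\right) = 4 \left(-1 - 7\right) = 4 \left(-8\right) = -32$)
$\left(16 + P{\left(5,-4 \right)}\right)^{2} = \left(16 - 32\right)^{2} = \left(-16\right)^{2} = 256$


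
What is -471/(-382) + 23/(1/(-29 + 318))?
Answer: 2539625/382 ≈ 6648.2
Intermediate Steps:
-471/(-382) + 23/(1/(-29 + 318)) = -471*(-1/382) + 23/(1/289) = 471/382 + 23/(1/289) = 471/382 + 23*289 = 471/382 + 6647 = 2539625/382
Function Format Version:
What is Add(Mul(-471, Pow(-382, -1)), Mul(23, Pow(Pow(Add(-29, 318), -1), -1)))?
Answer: Rational(2539625, 382) ≈ 6648.2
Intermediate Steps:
Add(Mul(-471, Pow(-382, -1)), Mul(23, Pow(Pow(Add(-29, 318), -1), -1))) = Add(Mul(-471, Rational(-1, 382)), Mul(23, Pow(Pow(289, -1), -1))) = Add(Rational(471, 382), Mul(23, Pow(Rational(1, 289), -1))) = Add(Rational(471, 382), Mul(23, 289)) = Add(Rational(471, 382), 6647) = Rational(2539625, 382)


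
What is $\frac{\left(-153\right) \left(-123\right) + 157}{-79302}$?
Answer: $- \frac{9488}{39651} \approx -0.23929$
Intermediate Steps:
$\frac{\left(-153\right) \left(-123\right) + 157}{-79302} = \left(18819 + 157\right) \left(- \frac{1}{79302}\right) = 18976 \left(- \frac{1}{79302}\right) = - \frac{9488}{39651}$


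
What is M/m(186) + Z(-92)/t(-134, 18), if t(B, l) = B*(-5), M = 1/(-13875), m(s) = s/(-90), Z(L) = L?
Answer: -263743/1921225 ≈ -0.13728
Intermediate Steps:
m(s) = -s/90 (m(s) = s*(-1/90) = -s/90)
M = -1/13875 ≈ -7.2072e-5
t(B, l) = -5*B
M/m(186) + Z(-92)/t(-134, 18) = -1/(13875*((-1/90*186))) - 92/((-5*(-134))) = -1/(13875*(-31/15)) - 92/670 = -1/13875*(-15/31) - 92*1/670 = 1/28675 - 46/335 = -263743/1921225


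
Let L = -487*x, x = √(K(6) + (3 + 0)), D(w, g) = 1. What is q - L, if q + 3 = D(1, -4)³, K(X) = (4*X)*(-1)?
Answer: -2 + 487*I*√21 ≈ -2.0 + 2231.7*I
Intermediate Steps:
K(X) = -4*X
x = I*√21 (x = √(-4*6 + (3 + 0)) = √(-24 + 3) = √(-21) = I*√21 ≈ 4.5826*I)
L = -487*I*√21 ≈ -2231.7*I
q = -2 (q = -3 + 1³ = -3 + 1 = -2)
q - L = -2 - (-487)*I*√21 = -2 + 487*I*√21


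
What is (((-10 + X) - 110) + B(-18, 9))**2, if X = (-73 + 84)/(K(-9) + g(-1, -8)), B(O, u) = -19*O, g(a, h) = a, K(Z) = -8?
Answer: 3948169/81 ≈ 48743.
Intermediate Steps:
X = -11/9 (X = (-73 + 84)/(-8 - 1) = 11/(-9) = 11*(-1/9) = -11/9 ≈ -1.2222)
(((-10 + X) - 110) + B(-18, 9))**2 = (((-10 - 11/9) - 110) - 19*(-18))**2 = ((-101/9 - 110) + 342)**2 = (-1091/9 + 342)**2 = (1987/9)**2 = 3948169/81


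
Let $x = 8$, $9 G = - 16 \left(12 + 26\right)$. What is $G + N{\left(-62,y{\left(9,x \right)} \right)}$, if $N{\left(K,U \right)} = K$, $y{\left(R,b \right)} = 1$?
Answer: $- \frac{1166}{9} \approx -129.56$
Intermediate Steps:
$G = - \frac{608}{9}$ ($G = \frac{\left(-16\right) \left(12 + 26\right)}{9} = \frac{\left(-16\right) 38}{9} = \frac{1}{9} \left(-608\right) = - \frac{608}{9} \approx -67.556$)
$G + N{\left(-62,y{\left(9,x \right)} \right)} = - \frac{608}{9} - 62 = - \frac{1166}{9}$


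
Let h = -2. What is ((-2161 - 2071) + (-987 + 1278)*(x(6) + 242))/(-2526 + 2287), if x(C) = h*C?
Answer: -62698/239 ≈ -262.33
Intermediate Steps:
x(C) = -2*C
((-2161 - 2071) + (-987 + 1278)*(x(6) + 242))/(-2526 + 2287) = ((-2161 - 2071) + (-987 + 1278)*(-2*6 + 242))/(-2526 + 2287) = (-4232 + 291*(-12 + 242))/(-239) = (-4232 + 291*230)*(-1/239) = (-4232 + 66930)*(-1/239) = 62698*(-1/239) = -62698/239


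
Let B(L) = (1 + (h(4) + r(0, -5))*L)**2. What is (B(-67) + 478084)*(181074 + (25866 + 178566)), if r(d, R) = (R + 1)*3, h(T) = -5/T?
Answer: 3910451236857/8 ≈ 4.8881e+11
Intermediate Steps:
r(d, R) = 3 + 3*R (r(d, R) = (1 + R)*3 = 3 + 3*R)
B(L) = (1 - 53*L/4)**2 (B(L) = (1 + (-5/4 + (3 + 3*(-5)))*L)**2 = (1 + (-5*1/4 + (3 - 15))*L)**2 = (1 + (-5/4 - 12)*L)**2 = (1 - 53*L/4)**2)
(B(-67) + 478084)*(181074 + (25866 + 178566)) = ((4 - 53*(-67))**2/16 + 478084)*(181074 + (25866 + 178566)) = ((4 + 3551)**2/16 + 478084)*(181074 + 204432) = ((1/16)*3555**2 + 478084)*385506 = ((1/16)*12638025 + 478084)*385506 = (12638025/16 + 478084)*385506 = (20287369/16)*385506 = 3910451236857/8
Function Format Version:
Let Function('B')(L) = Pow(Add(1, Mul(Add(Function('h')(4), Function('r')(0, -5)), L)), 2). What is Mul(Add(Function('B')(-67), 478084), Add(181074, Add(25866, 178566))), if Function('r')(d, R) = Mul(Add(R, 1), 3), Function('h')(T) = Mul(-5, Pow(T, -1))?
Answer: Rational(3910451236857, 8) ≈ 4.8881e+11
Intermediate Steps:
Function('r')(d, R) = Add(3, Mul(3, R)) (Function('r')(d, R) = Mul(Add(1, R), 3) = Add(3, Mul(3, R)))
Function('B')(L) = Pow(Add(1, Mul(Rational(-53, 4), L)), 2) (Function('B')(L) = Pow(Add(1, Mul(Add(Mul(-5, Pow(4, -1)), Add(3, Mul(3, -5))), L)), 2) = Pow(Add(1, Mul(Add(Mul(-5, Rational(1, 4)), Add(3, -15)), L)), 2) = Pow(Add(1, Mul(Add(Rational(-5, 4), -12), L)), 2) = Pow(Add(1, Mul(Rational(-53, 4), L)), 2))
Mul(Add(Function('B')(-67), 478084), Add(181074, Add(25866, 178566))) = Mul(Add(Mul(Rational(1, 16), Pow(Add(4, Mul(-53, -67)), 2)), 478084), Add(181074, Add(25866, 178566))) = Mul(Add(Mul(Rational(1, 16), Pow(Add(4, 3551), 2)), 478084), Add(181074, 204432)) = Mul(Add(Mul(Rational(1, 16), Pow(3555, 2)), 478084), 385506) = Mul(Add(Mul(Rational(1, 16), 12638025), 478084), 385506) = Mul(Add(Rational(12638025, 16), 478084), 385506) = Mul(Rational(20287369, 16), 385506) = Rational(3910451236857, 8)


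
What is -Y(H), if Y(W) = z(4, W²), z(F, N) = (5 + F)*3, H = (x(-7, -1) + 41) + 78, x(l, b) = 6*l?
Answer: -27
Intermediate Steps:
H = 77 (H = (6*(-7) + 41) + 78 = (-42 + 41) + 78 = -1 + 78 = 77)
z(F, N) = 15 + 3*F
Y(W) = 27 (Y(W) = 15 + 3*4 = 15 + 12 = 27)
-Y(H) = -1*27 = -27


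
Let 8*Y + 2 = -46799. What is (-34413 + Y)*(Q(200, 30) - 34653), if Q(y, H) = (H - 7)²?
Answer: 2747877755/2 ≈ 1.3739e+9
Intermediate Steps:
Y = -46801/8 (Y = -¼ + (⅛)*(-46799) = -¼ - 46799/8 = -46801/8 ≈ -5850.1)
Q(y, H) = (-7 + H)²
(-34413 + Y)*(Q(200, 30) - 34653) = (-34413 - 46801/8)*((-7 + 30)² - 34653) = -322105*(23² - 34653)/8 = -322105*(529 - 34653)/8 = -322105/8*(-34124) = 2747877755/2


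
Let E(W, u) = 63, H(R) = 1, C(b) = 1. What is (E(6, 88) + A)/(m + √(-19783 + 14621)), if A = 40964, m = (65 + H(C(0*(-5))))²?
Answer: 12765258/1355707 - 5861*I*√5162/2711414 ≈ 9.4159 - 0.1553*I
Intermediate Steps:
m = 4356 (m = (65 + 1)² = 66² = 4356)
(E(6, 88) + A)/(m + √(-19783 + 14621)) = (63 + 40964)/(4356 + √(-19783 + 14621)) = 41027/(4356 + √(-5162)) = 41027/(4356 + I*√5162)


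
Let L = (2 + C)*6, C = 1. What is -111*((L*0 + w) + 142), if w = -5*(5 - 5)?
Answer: -15762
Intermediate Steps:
L = 18 (L = (2 + 1)*6 = 3*6 = 18)
w = 0 (w = -5*0 = 0)
-111*((L*0 + w) + 142) = -111*((18*0 + 0) + 142) = -111*((0 + 0) + 142) = -111*(0 + 142) = -111*142 = -15762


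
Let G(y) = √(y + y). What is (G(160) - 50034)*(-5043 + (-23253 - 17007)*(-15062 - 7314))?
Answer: -45073264842378 + 7206821736*√5 ≈ -4.5057e+13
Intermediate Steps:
G(y) = √2*√y (G(y) = √(2*y) = √2*√y)
(G(160) - 50034)*(-5043 + (-23253 - 17007)*(-15062 - 7314)) = (√2*√160 - 50034)*(-5043 + (-23253 - 17007)*(-15062 - 7314)) = (√2*(4*√10) - 50034)*(-5043 - 40260*(-22376)) = (8*√5 - 50034)*(-5043 + 900857760) = (-50034 + 8*√5)*900852717 = -45073264842378 + 7206821736*√5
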